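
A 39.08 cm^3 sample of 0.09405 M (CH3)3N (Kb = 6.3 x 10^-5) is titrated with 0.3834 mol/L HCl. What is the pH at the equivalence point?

5.46

n((CH3)3N) = 0.09405 x 0.03908 = 0.003675 mol; V(HCl) at equivalence = 0.003675/0.3834 = 0.009587 L.
At equivalence the base is fully converted to (CH3)3NH+; total volume = 0.04867 L, so [(CH3)3NH+] = 0.003675/0.04867 = 0.07552 M.
Ka((CH3)3NH+) = Kw/Kb = 1.0e-14 / 6.3 x 10^-5 = 1.59e-10.
[H^+] = sqrt(Ka x [(CH3)3NH+]) = sqrt(1.59e-10 x 0.07552) = 3.46e-6 M.
pH = -log(3.46e-6) = 5.46.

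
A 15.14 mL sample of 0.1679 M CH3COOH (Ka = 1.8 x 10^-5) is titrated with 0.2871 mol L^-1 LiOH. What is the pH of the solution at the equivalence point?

8.88

n(CH3COOH) = 0.1679 x 0.01514 = 0.002542 mol; V(LiOH) at equivalence = 0.002542/0.2871 = 0.008854 L.
At equivalence all the acid is converted to CH3COO-; total volume = 0.01514 + 0.008854 = 0.02399 L, so [CH3COO-] = 0.002542/0.02399 = 0.1059 M.
Kb = Kw/Ka = 1.0e-14 / 1.8 x 10^-5 = 5.56e-10.
[OH^-] = sqrt(Kb x [CH3COO-]) = sqrt(5.56e-10 x 0.1059) = 7.67e-6 M.
pOH = 5.12, so pH = 14.00 - 5.12 = 8.88.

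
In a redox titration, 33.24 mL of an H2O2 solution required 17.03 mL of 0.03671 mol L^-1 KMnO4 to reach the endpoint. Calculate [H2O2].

n(KMnO4) = 0.03671 x 0.01703 = 0.0006252 mol.
From the balanced equation, 2 mol KMnO4 reacts with 5 mol H2O2, so n(H2O2) = 0.0006252 x 5/2 = 0.001563 mol.
[H2O2] = 0.001563 / 0.03324 L = 0.0470 M.

0.0470 M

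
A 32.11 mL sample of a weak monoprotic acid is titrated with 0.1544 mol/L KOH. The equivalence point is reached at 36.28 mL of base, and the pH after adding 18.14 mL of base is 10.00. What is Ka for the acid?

18.14 mL is half of the equivalence volume, so this is the half-equivalence point where [HA] = [A^-].
At half-equivalence pH = pKa, so pKa = 10.00.
Ka = 10^(-10.00) = 1.0 x 10^-10.

1.0 x 10^-10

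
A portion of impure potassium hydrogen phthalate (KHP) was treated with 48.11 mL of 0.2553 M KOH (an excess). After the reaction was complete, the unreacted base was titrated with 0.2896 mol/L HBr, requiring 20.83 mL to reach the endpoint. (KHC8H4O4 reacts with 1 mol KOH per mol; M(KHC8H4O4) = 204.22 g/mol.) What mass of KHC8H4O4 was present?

1.28 g

Total n(KOH) added = 0.2553 x 0.04811 = 0.01228 mol.
n(HBr) used = 0.2896 x 0.02083 = 0.006032 mol, which equals the excess n(KOH).
So n(KOH) consumed by the sample = 0.01228 - 0.006032 = 0.006250 mol.
n(KHC8H4O4) = 0.006250 / 1 = 0.006250 mol.
mass = 0.006250 mol x 204.22 g/mol = 1.28 g.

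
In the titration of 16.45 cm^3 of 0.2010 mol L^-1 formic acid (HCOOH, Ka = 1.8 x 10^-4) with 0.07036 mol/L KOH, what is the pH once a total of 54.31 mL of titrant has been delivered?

11.86

n(acid) = 0.2010 x 0.01645 = 0.003306 mol; n(KOH) added = 0.07036 x 0.05431 = 0.003821 mol.
Base is in excess by 0.003821 - 0.003306 = 0.0005148 mol in a total volume of 0.07076 L.
[OH^-] = 0.0005148/0.07076 = 0.007275 M, so pOH = 2.14 and pH = 14.00 - 2.14 = 11.86.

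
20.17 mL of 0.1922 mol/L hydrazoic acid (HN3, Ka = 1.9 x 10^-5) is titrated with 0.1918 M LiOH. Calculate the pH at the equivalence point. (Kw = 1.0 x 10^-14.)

n(HN3) = 0.1922 x 0.02017 = 0.003877 mol; V(LiOH) at equivalence = 0.003877/0.1918 = 0.02021 L.
At equivalence all the acid is converted to N3-; total volume = 0.02017 + 0.02021 = 0.04038 L, so [N3-] = 0.003877/0.04038 = 0.09600 M.
Kb = Kw/Ka = 1.0e-14 / 1.9 x 10^-5 = 5.26e-10.
[OH^-] = sqrt(Kb x [N3-]) = sqrt(5.26e-10 x 0.09600) = 7.11e-6 M.
pOH = 5.15, so pH = 14.00 - 5.15 = 8.85.

8.85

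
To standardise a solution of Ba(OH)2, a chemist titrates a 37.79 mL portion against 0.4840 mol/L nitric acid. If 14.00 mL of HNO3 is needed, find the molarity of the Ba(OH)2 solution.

0.0897 M

n(HNO3) delivered = 0.4840 x 0.01400 = 0.006776 mol.
The reaction is 1 Ba(OH)2 + 2 HNO3, so n(Ba(OH)2) = 0.006776 x 1/2 = 0.003388 mol.
[Ba(OH)2] = 0.003388 mol / 0.03779 L = 0.0897 M.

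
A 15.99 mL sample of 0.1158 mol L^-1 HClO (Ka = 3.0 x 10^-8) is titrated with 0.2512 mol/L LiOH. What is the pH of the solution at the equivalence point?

10.21

n(HClO) = 0.1158 x 0.01599 = 0.001852 mol; V(LiOH) at equivalence = 0.001852/0.2512 = 0.007371 L.
At equivalence all the acid is converted to ClO-; total volume = 0.01599 + 0.007371 = 0.02336 L, so [ClO-] = 0.001852/0.02336 = 0.07926 M.
Kb = Kw/Ka = 1.0e-14 / 3.0 x 10^-8 = 3.33e-7.
[OH^-] = sqrt(Kb x [ClO-]) = sqrt(3.33e-7 x 0.07926) = 0.000163 M.
pOH = 3.79, so pH = 14.00 - 3.79 = 10.21.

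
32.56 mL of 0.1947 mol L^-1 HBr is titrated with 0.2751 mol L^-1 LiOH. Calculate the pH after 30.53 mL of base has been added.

12.51

n(acid) = 0.1947 x 0.03256 = 0.006339 mol; n(LiOH) added = 0.2751 x 0.03053 = 0.008399 mol.
Base is in excess by 0.008399 - 0.006339 = 0.002059 mol in a total volume of 0.06309 L.
[OH^-] = 0.002059/0.06309 = 0.03264 M, so pOH = 1.49 and pH = 14.00 - 1.49 = 12.51.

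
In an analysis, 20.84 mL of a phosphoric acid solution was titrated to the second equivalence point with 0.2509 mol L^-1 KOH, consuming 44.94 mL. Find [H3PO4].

0.271 M

n(KOH) = 0.2509 x 0.04494 = 0.01128 mol.
At the second equivalence point, 2 mol OH^- react per mol H3PO4, so n(H3PO4) = 0.01128 / 2 = 0.005638 mol.
[H3PO4] = 0.005638 / 0.02084 L = 0.271 M.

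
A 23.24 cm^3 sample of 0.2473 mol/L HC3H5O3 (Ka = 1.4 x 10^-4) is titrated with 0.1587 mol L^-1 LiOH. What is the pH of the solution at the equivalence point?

n(HC3H5O3) = 0.2473 x 0.02324 = 0.005747 mol; V(LiOH) at equivalence = 0.005747/0.1587 = 0.03621 L.
At equivalence all the acid is converted to C3H5O3-; total volume = 0.02324 + 0.03621 = 0.05945 L, so [C3H5O3-] = 0.005747/0.05945 = 0.09667 M.
Kb = Kw/Ka = 1.0e-14 / 1.4 x 10^-4 = 7.14e-11.
[OH^-] = sqrt(Kb x [C3H5O3-]) = sqrt(7.14e-11 x 0.09667) = 2.63e-6 M.
pOH = 5.58, so pH = 14.00 - 5.58 = 8.42.

8.42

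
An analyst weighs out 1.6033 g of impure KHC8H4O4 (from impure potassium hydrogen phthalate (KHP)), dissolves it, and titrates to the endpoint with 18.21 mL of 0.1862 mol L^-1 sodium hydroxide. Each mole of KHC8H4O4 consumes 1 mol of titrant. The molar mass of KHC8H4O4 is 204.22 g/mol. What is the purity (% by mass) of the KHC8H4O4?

n(NaOH) = 0.1862 x 0.01821 = 0.003391 mol.
n(KHC8H4O4) = 0.003391 / 1 = 0.003391 mol.
mass of KHC8H4O4 = 0.003391 x 204.22 = 0.6924 g.
% purity = 0.6924 / 1.6033 x 100 = 43.2%.

43.2%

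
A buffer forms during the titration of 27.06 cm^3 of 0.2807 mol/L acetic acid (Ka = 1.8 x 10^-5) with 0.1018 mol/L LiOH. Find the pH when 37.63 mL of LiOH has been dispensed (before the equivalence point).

Initial n(CH3COOH) = 0.2807 x 0.02706 = 0.007596 mol.
n(LiOH) added = 0.1018 x 0.03763 = 0.003831 mol, converting that many moles of CH3COOH to CH3COO-.
Remaining n(CH3COOH) = 0.003765 mol; n(CH3COO-) = 0.003831 mol.
By Henderson-Hasselbalch, pH = pKa + log([A^-]/[HA]) = 4.74 + log(0.003831/0.003765) = 4.74 + (+0.01) = 4.75.

4.75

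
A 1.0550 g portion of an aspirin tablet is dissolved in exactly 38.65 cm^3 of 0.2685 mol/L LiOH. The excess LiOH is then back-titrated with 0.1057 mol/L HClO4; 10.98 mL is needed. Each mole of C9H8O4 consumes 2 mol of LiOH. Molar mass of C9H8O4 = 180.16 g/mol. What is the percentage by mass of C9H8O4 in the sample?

78.7%

Total n(LiOH) added = 0.2685 x 0.03865 = 0.01038 mol.
n(HClO4) used = 0.1057 x 0.01098 = 0.001161 mol, which equals the excess n(LiOH).
So n(LiOH) consumed by the sample = 0.01038 - 0.001161 = 0.009217 mol.
n(C9H8O4) = 0.009217 / 2 = 0.004608 mol.
mass C9H8O4 = 0.004608 x 180.16 = 0.8303 g, so %C9H8O4 = 0.8303/1.0550 x 100 = 78.7%.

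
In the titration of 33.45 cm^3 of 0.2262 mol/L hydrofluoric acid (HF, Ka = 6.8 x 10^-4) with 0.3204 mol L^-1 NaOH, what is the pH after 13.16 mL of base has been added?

Initial n(HF) = 0.2262 x 0.03345 = 0.007566 mol.
n(NaOH) added = 0.3204 x 0.01316 = 0.004216 mol, converting that many moles of HF to F-.
Remaining n(HF) = 0.003350 mol; n(F-) = 0.004216 mol.
By Henderson-Hasselbalch, pH = pKa + log([A^-]/[HA]) = 3.17 + log(0.004216/0.003350) = 3.17 + (+0.10) = 3.27.

3.27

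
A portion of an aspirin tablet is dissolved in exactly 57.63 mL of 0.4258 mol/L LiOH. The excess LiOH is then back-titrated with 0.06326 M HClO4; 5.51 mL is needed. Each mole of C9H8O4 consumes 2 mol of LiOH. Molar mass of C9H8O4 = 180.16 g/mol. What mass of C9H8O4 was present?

Total n(LiOH) added = 0.4258 x 0.05763 = 0.02454 mol.
n(HClO4) used = 0.06326 x 0.005510 = 0.0003486 mol, which equals the excess n(LiOH).
So n(LiOH) consumed by the sample = 0.02454 - 0.0003486 = 0.02419 mol.
n(C9H8O4) = 0.02419 / 2 = 0.01210 mol.
mass = 0.01210 mol x 180.16 g/mol = 2.18 g.

2.18 g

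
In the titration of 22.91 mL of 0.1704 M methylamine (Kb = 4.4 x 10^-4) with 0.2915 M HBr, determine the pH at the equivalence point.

5.81

n(CH3NH2) = 0.1704 x 0.02291 = 0.003904 mol; V(HBr) at equivalence = 0.003904/0.2915 = 0.01339 L.
At equivalence the base is fully converted to CH3NH3+; total volume = 0.03630 L, so [CH3NH3+] = 0.003904/0.03630 = 0.1075 M.
Ka(CH3NH3+) = Kw/Kb = 1.0e-14 / 4.4 x 10^-4 = 2.27e-11.
[H^+] = sqrt(Ka x [CH3NH3+]) = sqrt(2.27e-11 x 0.1075) = 1.56e-6 M.
pH = -log(1.56e-6) = 5.81.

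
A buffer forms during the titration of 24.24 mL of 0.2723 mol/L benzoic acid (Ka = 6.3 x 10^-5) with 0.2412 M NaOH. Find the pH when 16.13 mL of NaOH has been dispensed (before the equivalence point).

Initial n(C6H5COOH) = 0.2723 x 0.02424 = 0.006601 mol.
n(NaOH) added = 0.2412 x 0.01613 = 0.003891 mol, converting that many moles of C6H5COOH to C6H5COO-.
Remaining n(C6H5COOH) = 0.002710 mol; n(C6H5COO-) = 0.003891 mol.
By Henderson-Hasselbalch, pH = pKa + log([A^-]/[HA]) = 4.20 + log(0.003891/0.002710) = 4.20 + (+0.16) = 4.36.

4.36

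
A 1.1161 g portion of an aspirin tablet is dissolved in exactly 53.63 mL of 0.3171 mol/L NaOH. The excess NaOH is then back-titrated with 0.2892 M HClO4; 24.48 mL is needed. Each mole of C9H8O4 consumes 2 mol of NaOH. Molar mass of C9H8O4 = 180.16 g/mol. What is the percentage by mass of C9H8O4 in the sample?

Total n(NaOH) added = 0.3171 x 0.05363 = 0.01701 mol.
n(HClO4) used = 0.2892 x 0.02448 = 0.007080 mol, which equals the excess n(NaOH).
So n(NaOH) consumed by the sample = 0.01701 - 0.007080 = 0.009926 mol.
n(C9H8O4) = 0.009926 / 2 = 0.004963 mol.
mass C9H8O4 = 0.004963 x 180.16 = 0.8942 g, so %C9H8O4 = 0.8942/1.1161 x 100 = 80.1%.

80.1%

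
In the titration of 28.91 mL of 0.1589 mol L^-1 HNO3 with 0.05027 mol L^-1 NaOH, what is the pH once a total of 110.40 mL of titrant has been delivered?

n(acid) = 0.1589 x 0.02891 = 0.004594 mol; n(NaOH) added = 0.05027 x 0.1104 = 0.005550 mol.
Base is in excess by 0.005550 - 0.004594 = 0.0009560 mol in a total volume of 0.1393 L.
[OH^-] = 0.0009560/0.1393 = 0.006862 M, so pOH = 2.16 and pH = 14.00 - 2.16 = 11.84.

11.84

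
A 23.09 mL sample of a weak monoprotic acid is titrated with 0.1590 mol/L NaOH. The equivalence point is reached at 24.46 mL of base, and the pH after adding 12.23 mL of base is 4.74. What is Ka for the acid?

12.23 mL is half of the equivalence volume, so this is the half-equivalence point where [HA] = [A^-].
At half-equivalence pH = pKa, so pKa = 4.74.
Ka = 10^(-4.74) = 1.8 x 10^-5.

1.8 x 10^-5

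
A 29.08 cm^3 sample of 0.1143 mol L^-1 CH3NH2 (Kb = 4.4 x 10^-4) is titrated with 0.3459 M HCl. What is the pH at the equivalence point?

n(CH3NH2) = 0.1143 x 0.02908 = 0.003324 mol; V(HCl) at equivalence = 0.003324/0.3459 = 0.009609 L.
At equivalence the base is fully converted to CH3NH3+; total volume = 0.03869 L, so [CH3NH3+] = 0.003324/0.03869 = 0.08591 M.
Ka(CH3NH3+) = Kw/Kb = 1.0e-14 / 4.4 x 10^-4 = 2.27e-11.
[H^+] = sqrt(Ka x [CH3NH3+]) = sqrt(2.27e-11 x 0.08591) = 1.40e-6 M.
pH = -log(1.40e-6) = 5.85.

5.85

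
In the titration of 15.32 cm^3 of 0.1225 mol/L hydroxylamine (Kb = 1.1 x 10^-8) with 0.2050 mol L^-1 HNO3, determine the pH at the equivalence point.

3.58

n(NH2OH) = 0.1225 x 0.01532 = 0.001877 mol; V(HNO3) at equivalence = 0.001877/0.2050 = 0.009155 L.
At equivalence the base is fully converted to NH3OH+; total volume = 0.02447 L, so [NH3OH+] = 0.001877/0.02447 = 0.07668 M.
Ka(NH3OH+) = Kw/Kb = 1.0e-14 / 1.1 x 10^-8 = 9.09e-7.
[H^+] = sqrt(Ka x [NH3OH+]) = sqrt(9.09e-7 x 0.07668) = 0.000264 M.
pH = -log(0.000264) = 3.58.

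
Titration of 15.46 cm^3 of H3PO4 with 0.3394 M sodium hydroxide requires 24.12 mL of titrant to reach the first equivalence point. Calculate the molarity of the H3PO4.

0.530 M

n(NaOH) = 0.3394 x 0.02412 = 0.008186 mol.
At the first equivalence point, 1 mol OH^- react per mol H3PO4, so n(H3PO4) = 0.008186 / 1 = 0.008186 mol.
[H3PO4] = 0.008186 / 0.01546 L = 0.530 M.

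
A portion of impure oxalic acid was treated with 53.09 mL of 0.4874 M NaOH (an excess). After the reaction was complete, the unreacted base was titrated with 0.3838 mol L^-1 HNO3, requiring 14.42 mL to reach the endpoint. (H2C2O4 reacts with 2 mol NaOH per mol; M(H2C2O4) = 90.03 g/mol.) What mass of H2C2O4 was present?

0.916 g

Total n(NaOH) added = 0.4874 x 0.05309 = 0.02588 mol.
n(HNO3) used = 0.3838 x 0.01442 = 0.005534 mol, which equals the excess n(NaOH).
So n(NaOH) consumed by the sample = 0.02588 - 0.005534 = 0.02034 mol.
n(H2C2O4) = 0.02034 / 2 = 0.01017 mol.
mass = 0.01017 mol x 90.03 g/mol = 0.916 g.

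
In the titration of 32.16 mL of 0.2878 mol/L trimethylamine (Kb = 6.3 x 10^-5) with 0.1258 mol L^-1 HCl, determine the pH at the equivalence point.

5.43

n((CH3)3N) = 0.2878 x 0.03216 = 0.009256 mol; V(HCl) at equivalence = 0.009256/0.1258 = 0.07357 L.
At equivalence the base is fully converted to (CH3)3NH+; total volume = 0.1057 L, so [(CH3)3NH+] = 0.009256/0.1057 = 0.08754 M.
Ka((CH3)3NH+) = Kw/Kb = 1.0e-14 / 6.3 x 10^-5 = 1.59e-10.
[H^+] = sqrt(Ka x [(CH3)3NH+]) = sqrt(1.59e-10 x 0.08754) = 3.73e-6 M.
pH = -log(3.73e-6) = 5.43.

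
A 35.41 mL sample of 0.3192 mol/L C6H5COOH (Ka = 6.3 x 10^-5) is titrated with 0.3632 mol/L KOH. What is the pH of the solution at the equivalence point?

n(C6H5COOH) = 0.3192 x 0.03541 = 0.01130 mol; V(KOH) at equivalence = 0.01130/0.3632 = 0.03112 L.
At equivalence all the acid is converted to C6H5COO-; total volume = 0.03541 + 0.03112 = 0.06653 L, so [C6H5COO-] = 0.01130/0.06653 = 0.1699 M.
Kb = Kw/Ka = 1.0e-14 / 6.3 x 10^-5 = 1.59e-10.
[OH^-] = sqrt(Kb x [C6H5COO-]) = sqrt(1.59e-10 x 0.1699) = 5.19e-6 M.
pOH = 5.28, so pH = 14.00 - 5.28 = 8.72.

8.72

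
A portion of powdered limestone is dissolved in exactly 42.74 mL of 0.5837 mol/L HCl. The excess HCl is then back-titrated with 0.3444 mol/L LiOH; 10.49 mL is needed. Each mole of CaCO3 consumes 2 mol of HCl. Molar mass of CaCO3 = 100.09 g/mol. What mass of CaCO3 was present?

1.07 g

Total n(HCl) added = 0.5837 x 0.04274 = 0.02495 mol.
n(LiOH) used = 0.3444 x 0.01049 = 0.003613 mol, which equals the excess n(HCl).
So n(HCl) consumed by the sample = 0.02495 - 0.003613 = 0.02133 mol.
n(CaCO3) = 0.02133 / 2 = 0.01067 mol.
mass = 0.01067 mol x 100.09 g/mol = 1.07 g.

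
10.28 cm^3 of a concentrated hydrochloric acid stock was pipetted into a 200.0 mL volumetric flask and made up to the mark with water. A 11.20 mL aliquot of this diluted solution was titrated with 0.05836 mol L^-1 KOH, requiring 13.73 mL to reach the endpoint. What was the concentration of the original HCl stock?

n(KOH) = 0.05836 x 0.01373 = 0.0008013 mol.
n(HCl) in the aliquot = 0.0008013 mol.
[diluted HCl] = 0.0008013 / 0.01120 = 0.07154 M.
Dilution factor = 200.0/10.28 = 19.46, so [stock] = 0.07154 x 19.46 = 1.39 M.

1.39 M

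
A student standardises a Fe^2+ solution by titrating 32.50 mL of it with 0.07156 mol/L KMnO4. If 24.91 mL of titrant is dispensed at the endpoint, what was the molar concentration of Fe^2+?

n(KMnO4) = 0.07156 x 0.02491 = 0.001783 mol.
From the balanced equation, 1 mol KMnO4 reacts with 5 mol Fe^2+, so n(Fe^2+) = 0.001783 x 5/1 = 0.008913 mol.
[Fe^2+] = 0.008913 / 0.03250 L = 0.274 M.

0.274 M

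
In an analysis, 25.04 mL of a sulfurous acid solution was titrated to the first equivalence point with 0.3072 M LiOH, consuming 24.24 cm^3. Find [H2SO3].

0.297 M

n(LiOH) = 0.3072 x 0.02424 = 0.007447 mol.
At the first equivalence point, 1 mol OH^- react per mol H2SO3, so n(H2SO3) = 0.007447 / 1 = 0.007447 mol.
[H2SO3] = 0.007447 / 0.02504 L = 0.297 M.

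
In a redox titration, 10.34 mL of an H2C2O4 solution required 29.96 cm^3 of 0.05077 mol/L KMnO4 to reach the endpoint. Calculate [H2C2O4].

n(KMnO4) = 0.05077 x 0.02996 = 0.001521 mol.
From the balanced equation, 2 mol KMnO4 reacts with 5 mol H2C2O4, so n(H2C2O4) = 0.001521 x 5/2 = 0.003803 mol.
[H2C2O4] = 0.003803 / 0.01034 L = 0.368 M.

0.368 M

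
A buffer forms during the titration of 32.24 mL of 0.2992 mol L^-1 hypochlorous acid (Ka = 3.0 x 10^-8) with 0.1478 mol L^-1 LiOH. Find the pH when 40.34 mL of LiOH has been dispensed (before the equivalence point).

Initial n(HClO) = 0.2992 x 0.03224 = 0.009646 mol.
n(LiOH) added = 0.1478 x 0.04034 = 0.005962 mol, converting that many moles of HClO to ClO-.
Remaining n(HClO) = 0.003684 mol; n(ClO-) = 0.005962 mol.
By Henderson-Hasselbalch, pH = pKa + log([A^-]/[HA]) = 7.52 + log(0.005962/0.003684) = 7.52 + (+0.21) = 7.73.

7.73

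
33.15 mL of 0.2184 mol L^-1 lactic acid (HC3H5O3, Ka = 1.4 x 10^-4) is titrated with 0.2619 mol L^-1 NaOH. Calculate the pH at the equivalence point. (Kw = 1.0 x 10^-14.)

n(HC3H5O3) = 0.2184 x 0.03315 = 0.007240 mol; V(NaOH) at equivalence = 0.007240/0.2619 = 0.02764 L.
At equivalence all the acid is converted to C3H5O3-; total volume = 0.03315 + 0.02764 = 0.06079 L, so [C3H5O3-] = 0.007240/0.06079 = 0.1191 M.
Kb = Kw/Ka = 1.0e-14 / 1.4 x 10^-4 = 7.14e-11.
[OH^-] = sqrt(Kb x [C3H5O3-]) = sqrt(7.14e-11 x 0.1191) = 2.92e-6 M.
pOH = 5.54, so pH = 14.00 - 5.54 = 8.46.

8.46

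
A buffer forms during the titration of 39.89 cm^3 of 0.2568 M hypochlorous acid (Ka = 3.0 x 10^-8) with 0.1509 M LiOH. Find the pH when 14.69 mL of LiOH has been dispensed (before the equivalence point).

Initial n(HClO) = 0.2568 x 0.03989 = 0.01024 mol.
n(LiOH) added = 0.1509 x 0.01469 = 0.002217 mol, converting that many moles of HClO to ClO-.
Remaining n(HClO) = 0.008027 mol; n(ClO-) = 0.002217 mol.
By Henderson-Hasselbalch, pH = pKa + log([A^-]/[HA]) = 7.52 + log(0.002217/0.008027) = 7.52 + (-0.56) = 6.96.

6.96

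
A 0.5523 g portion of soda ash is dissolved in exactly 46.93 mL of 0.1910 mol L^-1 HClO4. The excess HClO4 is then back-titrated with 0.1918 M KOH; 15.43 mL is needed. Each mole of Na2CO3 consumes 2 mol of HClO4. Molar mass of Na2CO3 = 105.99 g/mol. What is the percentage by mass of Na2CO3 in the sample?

57.6%

Total n(HClO4) added = 0.1910 x 0.04693 = 0.008964 mol.
n(KOH) used = 0.1918 x 0.01543 = 0.002959 mol, which equals the excess n(HClO4).
So n(HClO4) consumed by the sample = 0.008964 - 0.002959 = 0.006004 mol.
n(Na2CO3) = 0.006004 / 2 = 0.003002 mol.
mass Na2CO3 = 0.003002 x 105.99 = 0.3182 g, so %Na2CO3 = 0.3182/0.5523 x 100 = 57.6%.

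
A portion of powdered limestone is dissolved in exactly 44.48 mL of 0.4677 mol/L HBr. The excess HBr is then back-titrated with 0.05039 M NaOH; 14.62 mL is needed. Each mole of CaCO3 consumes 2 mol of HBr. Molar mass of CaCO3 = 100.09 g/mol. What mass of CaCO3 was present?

Total n(HBr) added = 0.4677 x 0.04448 = 0.02080 mol.
n(NaOH) used = 0.05039 x 0.01462 = 0.0007367 mol, which equals the excess n(HBr).
So n(HBr) consumed by the sample = 0.02080 - 0.0007367 = 0.02007 mol.
n(CaCO3) = 0.02007 / 2 = 0.01003 mol.
mass = 0.01003 mol x 100.09 g/mol = 1.00 g.

1.00 g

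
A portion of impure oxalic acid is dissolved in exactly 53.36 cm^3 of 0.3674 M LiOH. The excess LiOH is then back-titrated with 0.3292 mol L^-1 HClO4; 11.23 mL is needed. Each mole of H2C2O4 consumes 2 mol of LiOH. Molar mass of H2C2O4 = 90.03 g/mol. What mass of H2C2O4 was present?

Total n(LiOH) added = 0.3674 x 0.05336 = 0.01960 mol.
n(HClO4) used = 0.3292 x 0.01123 = 0.003697 mol, which equals the excess n(LiOH).
So n(LiOH) consumed by the sample = 0.01960 - 0.003697 = 0.01591 mol.
n(H2C2O4) = 0.01591 / 2 = 0.007954 mol.
mass = 0.007954 mol x 90.03 g/mol = 0.716 g.

0.716 g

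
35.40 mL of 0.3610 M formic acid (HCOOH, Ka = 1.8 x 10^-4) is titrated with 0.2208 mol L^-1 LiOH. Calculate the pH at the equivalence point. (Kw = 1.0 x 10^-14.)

8.44

n(HCOOH) = 0.3610 x 0.03540 = 0.01278 mol; V(LiOH) at equivalence = 0.01278/0.2208 = 0.05788 L.
At equivalence all the acid is converted to HCOO-; total volume = 0.03540 + 0.05788 = 0.09328 L, so [HCOO-] = 0.01278/0.09328 = 0.1370 M.
Kb = Kw/Ka = 1.0e-14 / 1.8 x 10^-4 = 5.56e-11.
[OH^-] = sqrt(Kb x [HCOO-]) = sqrt(5.56e-11 x 0.1370) = 2.76e-6 M.
pOH = 5.56, so pH = 14.00 - 5.56 = 8.44.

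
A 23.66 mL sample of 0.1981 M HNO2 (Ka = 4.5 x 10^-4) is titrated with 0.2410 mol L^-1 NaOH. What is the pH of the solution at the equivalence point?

8.19

n(HNO2) = 0.1981 x 0.02366 = 0.004687 mol; V(NaOH) at equivalence = 0.004687/0.2410 = 0.01945 L.
At equivalence all the acid is converted to NO2-; total volume = 0.02366 + 0.01945 = 0.04311 L, so [NO2-] = 0.004687/0.04311 = 0.1087 M.
Kb = Kw/Ka = 1.0e-14 / 4.5 x 10^-4 = 2.22e-11.
[OH^-] = sqrt(Kb x [NO2-]) = sqrt(2.22e-11 x 0.1087) = 1.55e-6 M.
pOH = 5.81, so pH = 14.00 - 5.81 = 8.19.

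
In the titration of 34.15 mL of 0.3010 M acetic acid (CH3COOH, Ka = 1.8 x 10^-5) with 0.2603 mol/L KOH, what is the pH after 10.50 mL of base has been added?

4.30

Initial n(CH3COOH) = 0.3010 x 0.03415 = 0.01028 mol.
n(KOH) added = 0.2603 x 0.01050 = 0.002733 mol, converting that many moles of CH3COOH to CH3COO-.
Remaining n(CH3COOH) = 0.007546 mol; n(CH3COO-) = 0.002733 mol.
By Henderson-Hasselbalch, pH = pKa + log([A^-]/[HA]) = 4.74 + log(0.002733/0.007546) = 4.74 + (-0.44) = 4.30.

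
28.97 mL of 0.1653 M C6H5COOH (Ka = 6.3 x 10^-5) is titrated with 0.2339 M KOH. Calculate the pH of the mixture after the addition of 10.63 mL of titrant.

4.23

Initial n(C6H5COOH) = 0.1653 x 0.02897 = 0.004789 mol.
n(KOH) added = 0.2339 x 0.01063 = 0.002486 mol, converting that many moles of C6H5COOH to C6H5COO-.
Remaining n(C6H5COOH) = 0.002302 mol; n(C6H5COO-) = 0.002486 mol.
By Henderson-Hasselbalch, pH = pKa + log([A^-]/[HA]) = 4.20 + log(0.002486/0.002302) = 4.20 + (+0.03) = 4.23.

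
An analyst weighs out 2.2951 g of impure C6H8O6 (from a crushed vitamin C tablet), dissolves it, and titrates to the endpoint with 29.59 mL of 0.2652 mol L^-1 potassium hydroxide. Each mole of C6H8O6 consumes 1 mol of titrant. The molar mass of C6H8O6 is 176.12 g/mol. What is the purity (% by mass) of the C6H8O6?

n(KOH) = 0.2652 x 0.02959 = 0.007847 mol.
n(C6H8O6) = 0.007847 / 1 = 0.007847 mol.
mass of C6H8O6 = 0.007847 x 176.12 = 1.382 g.
% purity = 1.382 / 2.2951 x 100 = 60.2%.

60.2%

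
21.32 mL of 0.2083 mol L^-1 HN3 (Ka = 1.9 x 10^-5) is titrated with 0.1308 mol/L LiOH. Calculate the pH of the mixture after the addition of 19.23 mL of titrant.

Initial n(HN3) = 0.2083 x 0.02132 = 0.004441 mol.
n(LiOH) added = 0.1308 x 0.01923 = 0.002515 mol, converting that many moles of HN3 to N3-.
Remaining n(HN3) = 0.001926 mol; n(N3-) = 0.002515 mol.
By Henderson-Hasselbalch, pH = pKa + log([A^-]/[HA]) = 4.72 + log(0.002515/0.001926) = 4.72 + (+0.12) = 4.84.

4.84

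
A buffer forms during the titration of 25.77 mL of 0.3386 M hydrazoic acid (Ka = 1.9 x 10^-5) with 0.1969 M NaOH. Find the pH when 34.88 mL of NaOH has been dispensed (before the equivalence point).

5.29

Initial n(HN3) = 0.3386 x 0.02577 = 0.008726 mol.
n(NaOH) added = 0.1969 x 0.03488 = 0.006868 mol, converting that many moles of HN3 to N3-.
Remaining n(HN3) = 0.001858 mol; n(N3-) = 0.006868 mol.
By Henderson-Hasselbalch, pH = pKa + log([A^-]/[HA]) = 4.72 + log(0.006868/0.001858) = 4.72 + (+0.57) = 5.29.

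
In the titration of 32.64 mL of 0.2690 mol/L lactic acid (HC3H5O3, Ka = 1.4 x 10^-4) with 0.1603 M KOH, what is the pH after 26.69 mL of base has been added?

Initial n(HC3H5O3) = 0.2690 x 0.03264 = 0.008780 mol.
n(KOH) added = 0.1603 x 0.02669 = 0.004278 mol, converting that many moles of HC3H5O3 to C3H5O3-.
Remaining n(HC3H5O3) = 0.004502 mol; n(C3H5O3-) = 0.004278 mol.
By Henderson-Hasselbalch, pH = pKa + log([A^-]/[HA]) = 3.85 + log(0.004278/0.004502) = 3.85 + (-0.02) = 3.83.

3.83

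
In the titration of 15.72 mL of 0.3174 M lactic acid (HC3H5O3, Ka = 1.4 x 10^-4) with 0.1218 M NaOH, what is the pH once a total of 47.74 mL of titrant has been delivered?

12.11

n(acid) = 0.3174 x 0.01572 = 0.004990 mol; n(NaOH) added = 0.1218 x 0.04774 = 0.005815 mol.
Base is in excess by 0.005815 - 0.004990 = 0.0008252 mol in a total volume of 0.06346 L.
[OH^-] = 0.0008252/0.06346 = 0.01300 M, so pOH = 1.89 and pH = 14.00 - 1.89 = 12.11.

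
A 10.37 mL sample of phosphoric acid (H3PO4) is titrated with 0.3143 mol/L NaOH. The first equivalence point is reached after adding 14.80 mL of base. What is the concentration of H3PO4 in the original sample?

0.449 M

n(NaOH) = 0.3143 x 0.01480 = 0.004652 mol.
At the first equivalence point, 1 mol OH^- react per mol H3PO4, so n(H3PO4) = 0.004652 / 1 = 0.004652 mol.
[H3PO4] = 0.004652 / 0.01037 L = 0.449 M.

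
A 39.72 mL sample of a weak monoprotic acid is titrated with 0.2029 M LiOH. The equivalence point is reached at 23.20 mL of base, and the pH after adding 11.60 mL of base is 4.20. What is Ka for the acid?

6.3 x 10^-5

11.60 mL is half of the equivalence volume, so this is the half-equivalence point where [HA] = [A^-].
At half-equivalence pH = pKa, so pKa = 4.20.
Ka = 10^(-4.20) = 6.3 x 10^-5.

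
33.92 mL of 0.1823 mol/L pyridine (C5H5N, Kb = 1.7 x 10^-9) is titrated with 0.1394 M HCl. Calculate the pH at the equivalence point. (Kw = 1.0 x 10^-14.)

n(C5H5N) = 0.1823 x 0.03392 = 0.006184 mol; V(HCl) at equivalence = 0.006184/0.1394 = 0.04436 L.
At equivalence the base is fully converted to C5H5NH+; total volume = 0.07828 L, so [C5H5NH+] = 0.006184/0.07828 = 0.07899 M.
Ka(C5H5NH+) = Kw/Kb = 1.0e-14 / 1.7 x 10^-9 = 5.88e-6.
[H^+] = sqrt(Ka x [C5H5NH+]) = sqrt(5.88e-6 x 0.07899) = 0.000682 M.
pH = -log(0.000682) = 3.17.

3.17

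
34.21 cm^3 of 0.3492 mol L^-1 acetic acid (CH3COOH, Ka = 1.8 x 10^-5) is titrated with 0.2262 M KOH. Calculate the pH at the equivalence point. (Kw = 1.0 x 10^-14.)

8.94

n(CH3COOH) = 0.3492 x 0.03421 = 0.01195 mol; V(KOH) at equivalence = 0.01195/0.2262 = 0.05281 L.
At equivalence all the acid is converted to CH3COO-; total volume = 0.03421 + 0.05281 = 0.08702 L, so [CH3COO-] = 0.01195/0.08702 = 0.1373 M.
Kb = Kw/Ka = 1.0e-14 / 1.8 x 10^-5 = 5.56e-10.
[OH^-] = sqrt(Kb x [CH3COO-]) = sqrt(5.56e-10 x 0.1373) = 8.73e-6 M.
pOH = 5.06, so pH = 14.00 - 5.06 = 8.94.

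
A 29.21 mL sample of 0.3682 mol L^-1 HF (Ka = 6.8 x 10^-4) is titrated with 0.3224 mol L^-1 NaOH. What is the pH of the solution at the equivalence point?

8.20

n(HF) = 0.3682 x 0.02921 = 0.01076 mol; V(NaOH) at equivalence = 0.01076/0.3224 = 0.03336 L.
At equivalence all the acid is converted to F-; total volume = 0.02921 + 0.03336 = 0.06257 L, so [F-] = 0.01076/0.06257 = 0.1719 M.
Kb = Kw/Ka = 1.0e-14 / 6.8 x 10^-4 = 1.47e-11.
[OH^-] = sqrt(Kb x [F-]) = sqrt(1.47e-11 x 0.1719) = 1.59e-6 M.
pOH = 5.80, so pH = 14.00 - 5.80 = 8.20.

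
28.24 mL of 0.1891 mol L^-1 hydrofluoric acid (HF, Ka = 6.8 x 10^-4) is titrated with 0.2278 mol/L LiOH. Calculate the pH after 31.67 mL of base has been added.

12.50

n(acid) = 0.1891 x 0.02824 = 0.005340 mol; n(LiOH) added = 0.2278 x 0.03167 = 0.007214 mol.
Base is in excess by 0.007214 - 0.005340 = 0.001874 mol in a total volume of 0.05991 L.
[OH^-] = 0.001874/0.05991 = 0.03128 M, so pOH = 1.50 and pH = 14.00 - 1.50 = 12.50.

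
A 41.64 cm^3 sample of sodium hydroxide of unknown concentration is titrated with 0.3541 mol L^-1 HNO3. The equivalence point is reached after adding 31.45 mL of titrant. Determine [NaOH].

0.267 M

n(HNO3) delivered = 0.3541 x 0.03145 = 0.01114 mol.
For a 1:1 reaction, n(NaOH) = 0.01114 mol.
[NaOH] = 0.01114 mol / 0.04164 L = 0.267 M.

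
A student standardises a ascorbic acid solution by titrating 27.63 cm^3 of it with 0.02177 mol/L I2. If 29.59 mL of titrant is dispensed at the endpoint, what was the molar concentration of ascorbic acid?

n(I2) = 0.02177 x 0.02959 = 0.0006442 mol.
From the balanced equation, 1 mol I2 reacts with 1 mol ascorbic acid, so n(ascorbic acid) = 0.0006442 x 1/1 = 0.0006442 mol.
[ascorbic acid] = 0.0006442 / 0.02763 L = 0.0233 M.

0.0233 M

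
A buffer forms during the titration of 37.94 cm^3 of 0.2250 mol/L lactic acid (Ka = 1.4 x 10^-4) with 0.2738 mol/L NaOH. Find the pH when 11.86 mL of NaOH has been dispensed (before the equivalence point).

3.64

Initial n(HC3H5O3) = 0.2250 x 0.03794 = 0.008537 mol.
n(NaOH) added = 0.2738 x 0.01186 = 0.003247 mol, converting that many moles of HC3H5O3 to C3H5O3-.
Remaining n(HC3H5O3) = 0.005289 mol; n(C3H5O3-) = 0.003247 mol.
By Henderson-Hasselbalch, pH = pKa + log([A^-]/[HA]) = 3.85 + log(0.003247/0.005289) = 3.85 + (-0.21) = 3.64.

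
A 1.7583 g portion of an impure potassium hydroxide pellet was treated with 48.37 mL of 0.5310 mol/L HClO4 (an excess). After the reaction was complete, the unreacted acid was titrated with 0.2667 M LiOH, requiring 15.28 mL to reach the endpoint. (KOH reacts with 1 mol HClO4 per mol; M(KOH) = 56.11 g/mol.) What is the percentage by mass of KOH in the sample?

69.0%

Total n(HClO4) added = 0.5310 x 0.04837 = 0.02568 mol.
n(LiOH) used = 0.2667 x 0.01528 = 0.004075 mol, which equals the excess n(HClO4).
So n(HClO4) consumed by the sample = 0.02568 - 0.004075 = 0.02161 mol.
n(KOH) = 0.02161 / 1 = 0.02161 mol.
mass KOH = 0.02161 x 56.11 = 1.212 g, so %KOH = 1.212/1.7583 x 100 = 69.0%.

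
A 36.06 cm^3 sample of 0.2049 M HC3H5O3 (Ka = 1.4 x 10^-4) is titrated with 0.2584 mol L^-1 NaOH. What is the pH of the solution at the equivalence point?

n(HC3H5O3) = 0.2049 x 0.03606 = 0.007389 mol; V(NaOH) at equivalence = 0.007389/0.2584 = 0.02859 L.
At equivalence all the acid is converted to C3H5O3-; total volume = 0.03606 + 0.02859 = 0.06465 L, so [C3H5O3-] = 0.007389/0.06465 = 0.1143 M.
Kb = Kw/Ka = 1.0e-14 / 1.4 x 10^-4 = 7.14e-11.
[OH^-] = sqrt(Kb x [C3H5O3-]) = sqrt(7.14e-11 x 0.1143) = 2.86e-6 M.
pOH = 5.54, so pH = 14.00 - 5.54 = 8.46.

8.46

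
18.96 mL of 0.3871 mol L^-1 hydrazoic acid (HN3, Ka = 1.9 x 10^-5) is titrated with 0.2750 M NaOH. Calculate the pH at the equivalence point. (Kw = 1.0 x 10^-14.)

8.96

n(HN3) = 0.3871 x 0.01896 = 0.007339 mol; V(NaOH) at equivalence = 0.007339/0.2750 = 0.02669 L.
At equivalence all the acid is converted to N3-; total volume = 0.01896 + 0.02669 = 0.04565 L, so [N3-] = 0.007339/0.04565 = 0.1608 M.
Kb = Kw/Ka = 1.0e-14 / 1.9 x 10^-5 = 5.26e-10.
[OH^-] = sqrt(Kb x [N3-]) = sqrt(5.26e-10 x 0.1608) = 9.20e-6 M.
pOH = 5.04, so pH = 14.00 - 5.04 = 8.96.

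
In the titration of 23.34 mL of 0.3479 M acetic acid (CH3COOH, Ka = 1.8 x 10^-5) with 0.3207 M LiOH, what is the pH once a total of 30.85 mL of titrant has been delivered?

12.51

n(acid) = 0.3479 x 0.02334 = 0.008120 mol; n(LiOH) added = 0.3207 x 0.03085 = 0.009894 mol.
Base is in excess by 0.009894 - 0.008120 = 0.001774 mol in a total volume of 0.05419 L.
[OH^-] = 0.001774/0.05419 = 0.03273 M, so pOH = 1.49 and pH = 14.00 - 1.49 = 12.51.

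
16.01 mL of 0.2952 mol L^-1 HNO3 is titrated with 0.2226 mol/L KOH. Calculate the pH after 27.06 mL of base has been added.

12.48

n(acid) = 0.2952 x 0.01601 = 0.004726 mol; n(KOH) added = 0.2226 x 0.02706 = 0.006024 mol.
Base is in excess by 0.006024 - 0.004726 = 0.001297 mol in a total volume of 0.04307 L.
[OH^-] = 0.001297/0.04307 = 0.03012 M, so pOH = 1.52 and pH = 14.00 - 1.52 = 12.48.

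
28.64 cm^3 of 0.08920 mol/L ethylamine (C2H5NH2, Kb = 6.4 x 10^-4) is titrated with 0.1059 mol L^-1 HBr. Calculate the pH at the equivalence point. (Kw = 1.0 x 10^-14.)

n(C2H5NH2) = 0.08920 x 0.02864 = 0.002555 mol; V(HBr) at equivalence = 0.002555/0.1059 = 0.02412 L.
At equivalence the base is fully converted to C2H5NH3+; total volume = 0.05276 L, so [C2H5NH3+] = 0.002555/0.05276 = 0.04842 M.
Ka(C2H5NH3+) = Kw/Kb = 1.0e-14 / 6.4 x 10^-4 = 1.56e-11.
[H^+] = sqrt(Ka x [C2H5NH3+]) = sqrt(1.56e-11 x 0.04842) = 8.70e-7 M.
pH = -log(8.70e-7) = 6.06.

6.06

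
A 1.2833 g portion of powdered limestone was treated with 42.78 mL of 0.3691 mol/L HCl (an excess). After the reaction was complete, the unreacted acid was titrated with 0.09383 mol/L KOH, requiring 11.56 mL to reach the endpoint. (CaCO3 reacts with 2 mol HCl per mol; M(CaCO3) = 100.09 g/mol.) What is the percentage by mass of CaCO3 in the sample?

57.3%

Total n(HCl) added = 0.3691 x 0.04278 = 0.01579 mol.
n(KOH) used = 0.09383 x 0.01156 = 0.001085 mol, which equals the excess n(HCl).
So n(HCl) consumed by the sample = 0.01579 - 0.001085 = 0.01471 mol.
n(CaCO3) = 0.01471 / 2 = 0.007353 mol.
mass CaCO3 = 0.007353 x 100.09 = 0.7359 g, so %CaCO3 = 0.7359/1.2833 x 100 = 57.3%.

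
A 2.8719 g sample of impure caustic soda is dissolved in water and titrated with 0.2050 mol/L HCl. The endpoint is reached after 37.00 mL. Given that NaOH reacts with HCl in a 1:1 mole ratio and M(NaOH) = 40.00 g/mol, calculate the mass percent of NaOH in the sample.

n(HCl) = 0.2050 x 0.03700 = 0.007585 mol.
n(NaOH) = 0.007585 / 1 = 0.007585 mol.
mass of NaOH = 0.007585 x 40.00 = 0.3034 g.
% purity = 0.3034 / 2.8719 x 100 = 10.6%.

10.6%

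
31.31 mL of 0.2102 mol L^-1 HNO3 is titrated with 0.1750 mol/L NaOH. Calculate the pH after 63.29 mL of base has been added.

12.68

n(acid) = 0.2102 x 0.03131 = 0.006581 mol; n(NaOH) added = 0.1750 x 0.06329 = 0.01108 mol.
Base is in excess by 0.01108 - 0.006581 = 0.004494 mol in a total volume of 0.09460 L.
[OH^-] = 0.004494/0.09460 = 0.04751 M, so pOH = 1.32 and pH = 14.00 - 1.32 = 12.68.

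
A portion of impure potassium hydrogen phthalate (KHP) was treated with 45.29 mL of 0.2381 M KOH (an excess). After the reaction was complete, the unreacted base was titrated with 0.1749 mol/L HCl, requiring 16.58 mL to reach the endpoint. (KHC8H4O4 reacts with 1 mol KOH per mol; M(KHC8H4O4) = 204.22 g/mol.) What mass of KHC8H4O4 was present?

Total n(KOH) added = 0.2381 x 0.04529 = 0.01078 mol.
n(HCl) used = 0.1749 x 0.01658 = 0.002900 mol, which equals the excess n(KOH).
So n(KOH) consumed by the sample = 0.01078 - 0.002900 = 0.007884 mol.
n(KHC8H4O4) = 0.007884 / 1 = 0.007884 mol.
mass = 0.007884 mol x 204.22 g/mol = 1.61 g.

1.61 g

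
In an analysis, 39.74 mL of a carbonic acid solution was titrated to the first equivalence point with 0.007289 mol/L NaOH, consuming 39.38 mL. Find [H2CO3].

0.00722 M

n(NaOH) = 0.007289 x 0.03938 = 0.0002870 mol.
At the first equivalence point, 1 mol OH^- react per mol H2CO3, so n(H2CO3) = 0.0002870 / 1 = 0.0002870 mol.
[H2CO3] = 0.0002870 / 0.03974 L = 0.00722 M.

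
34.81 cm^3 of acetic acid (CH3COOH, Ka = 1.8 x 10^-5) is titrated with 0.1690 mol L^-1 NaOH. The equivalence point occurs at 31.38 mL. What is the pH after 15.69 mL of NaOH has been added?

15.69 mL is exactly half the equivalence volume (31.38/2), i.e. the half-equivalence point.
There, n(HA) = n(A^-), so pH = pKa = -log(1.8 x 10^-5) = 4.74.

4.74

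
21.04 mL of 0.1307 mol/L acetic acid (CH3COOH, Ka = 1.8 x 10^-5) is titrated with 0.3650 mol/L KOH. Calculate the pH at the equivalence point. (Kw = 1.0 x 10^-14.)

8.86

n(CH3COOH) = 0.1307 x 0.02104 = 0.002750 mol; V(KOH) at equivalence = 0.002750/0.3650 = 0.007534 L.
At equivalence all the acid is converted to CH3COO-; total volume = 0.02104 + 0.007534 = 0.02857 L, so [CH3COO-] = 0.002750/0.02857 = 0.09624 M.
Kb = Kw/Ka = 1.0e-14 / 1.8 x 10^-5 = 5.56e-10.
[OH^-] = sqrt(Kb x [CH3COO-]) = sqrt(5.56e-10 x 0.09624) = 7.31e-6 M.
pOH = 5.14, so pH = 14.00 - 5.14 = 8.86.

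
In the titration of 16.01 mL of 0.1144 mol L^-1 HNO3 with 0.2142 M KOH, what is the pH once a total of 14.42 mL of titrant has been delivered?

12.62

n(acid) = 0.1144 x 0.01601 = 0.001832 mol; n(KOH) added = 0.2142 x 0.01442 = 0.003089 mol.
Base is in excess by 0.003089 - 0.001832 = 0.001257 mol in a total volume of 0.03043 L.
[OH^-] = 0.001257/0.03043 = 0.04132 M, so pOH = 1.38 and pH = 14.00 - 1.38 = 12.62.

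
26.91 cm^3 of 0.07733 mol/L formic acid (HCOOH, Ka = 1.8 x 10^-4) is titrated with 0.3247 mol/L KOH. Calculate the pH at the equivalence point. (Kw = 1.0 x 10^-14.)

n(HCOOH) = 0.07733 x 0.02691 = 0.002081 mol; V(KOH) at equivalence = 0.002081/0.3247 = 0.006409 L.
At equivalence all the acid is converted to HCOO-; total volume = 0.02691 + 0.006409 = 0.03332 L, so [HCOO-] = 0.002081/0.03332 = 0.06246 M.
Kb = Kw/Ka = 1.0e-14 / 1.8 x 10^-4 = 5.56e-11.
[OH^-] = sqrt(Kb x [HCOO-]) = sqrt(5.56e-11 x 0.06246) = 1.86e-6 M.
pOH = 5.73, so pH = 14.00 - 5.73 = 8.27.

8.27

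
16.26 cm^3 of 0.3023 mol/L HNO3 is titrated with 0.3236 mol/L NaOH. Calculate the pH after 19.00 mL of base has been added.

12.54

n(acid) = 0.3023 x 0.01626 = 0.004915 mol; n(NaOH) added = 0.3236 x 0.01900 = 0.006148 mol.
Base is in excess by 0.006148 - 0.004915 = 0.001233 mol in a total volume of 0.03526 L.
[OH^-] = 0.001233/0.03526 = 0.03497 M, so pOH = 1.46 and pH = 14.00 - 1.46 = 12.54.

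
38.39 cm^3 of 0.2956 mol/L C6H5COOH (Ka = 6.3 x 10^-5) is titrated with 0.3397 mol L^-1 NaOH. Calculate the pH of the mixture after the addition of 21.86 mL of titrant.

Initial n(C6H5COOH) = 0.2956 x 0.03839 = 0.01135 mol.
n(NaOH) added = 0.3397 x 0.02186 = 0.007426 mol, converting that many moles of C6H5COOH to C6H5COO-.
Remaining n(C6H5COOH) = 0.003922 mol; n(C6H5COO-) = 0.007426 mol.
By Henderson-Hasselbalch, pH = pKa + log([A^-]/[HA]) = 4.20 + log(0.007426/0.003922) = 4.20 + (+0.28) = 4.48.

4.48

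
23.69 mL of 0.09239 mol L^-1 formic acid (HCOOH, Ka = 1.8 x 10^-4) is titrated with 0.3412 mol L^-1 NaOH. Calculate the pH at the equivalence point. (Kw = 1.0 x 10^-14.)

n(HCOOH) = 0.09239 x 0.02369 = 0.002189 mol; V(NaOH) at equivalence = 0.002189/0.3412 = 0.006415 L.
At equivalence all the acid is converted to HCOO-; total volume = 0.02369 + 0.006415 = 0.03010 L, so [HCOO-] = 0.002189/0.03010 = 0.07270 M.
Kb = Kw/Ka = 1.0e-14 / 1.8 x 10^-4 = 5.56e-11.
[OH^-] = sqrt(Kb x [HCOO-]) = sqrt(5.56e-11 x 0.07270) = 2.01e-6 M.
pOH = 5.70, so pH = 14.00 - 5.70 = 8.30.

8.30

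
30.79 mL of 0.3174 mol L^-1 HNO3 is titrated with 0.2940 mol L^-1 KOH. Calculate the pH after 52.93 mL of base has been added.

n(acid) = 0.3174 x 0.03079 = 0.009773 mol; n(KOH) added = 0.2940 x 0.05293 = 0.01556 mol.
Base is in excess by 0.01556 - 0.009773 = 0.005789 mol in a total volume of 0.08372 L.
[OH^-] = 0.005789/0.08372 = 0.06914 M, so pOH = 1.16 and pH = 14.00 - 1.16 = 12.84.

12.84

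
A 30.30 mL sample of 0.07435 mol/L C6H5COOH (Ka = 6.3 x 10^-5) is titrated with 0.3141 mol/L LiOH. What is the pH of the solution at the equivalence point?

n(C6H5COOH) = 0.07435 x 0.03030 = 0.002253 mol; V(LiOH) at equivalence = 0.002253/0.3141 = 0.007172 L.
At equivalence all the acid is converted to C6H5COO-; total volume = 0.03030 + 0.007172 = 0.03747 L, so [C6H5COO-] = 0.002253/0.03747 = 0.06012 M.
Kb = Kw/Ka = 1.0e-14 / 6.3 x 10^-5 = 1.59e-10.
[OH^-] = sqrt(Kb x [C6H5COO-]) = sqrt(1.59e-10 x 0.06012) = 3.09e-6 M.
pOH = 5.51, so pH = 14.00 - 5.51 = 8.49.

8.49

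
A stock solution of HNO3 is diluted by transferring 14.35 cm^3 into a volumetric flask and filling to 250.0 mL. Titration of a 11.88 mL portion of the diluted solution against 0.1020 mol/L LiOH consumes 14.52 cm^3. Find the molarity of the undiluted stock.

n(LiOH) = 0.1020 x 0.01452 = 0.001481 mol.
n(HNO3) in the aliquot = 0.001481 mol.
[diluted HNO3] = 0.001481 / 0.01188 = 0.1247 M.
Dilution factor = 250.0/14.35 = 17.42, so [stock] = 0.1247 x 17.42 = 2.17 M.

2.17 M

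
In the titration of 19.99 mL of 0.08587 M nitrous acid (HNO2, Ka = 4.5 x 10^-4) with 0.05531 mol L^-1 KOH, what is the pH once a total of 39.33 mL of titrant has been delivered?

n(acid) = 0.08587 x 0.01999 = 0.001717 mol; n(KOH) added = 0.05531 x 0.03933 = 0.002175 mol.
Base is in excess by 0.002175 - 0.001717 = 0.0004588 mol in a total volume of 0.05932 L.
[OH^-] = 0.0004588/0.05932 = 0.007734 M, so pOH = 2.11 and pH = 14.00 - 2.11 = 11.89.

11.89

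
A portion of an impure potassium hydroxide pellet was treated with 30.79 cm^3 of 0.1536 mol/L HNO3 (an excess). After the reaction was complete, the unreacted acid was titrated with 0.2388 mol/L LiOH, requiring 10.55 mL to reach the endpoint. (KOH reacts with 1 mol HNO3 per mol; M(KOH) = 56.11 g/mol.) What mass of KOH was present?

Total n(HNO3) added = 0.1536 x 0.03079 = 0.004729 mol.
n(LiOH) used = 0.2388 x 0.01055 = 0.002519 mol, which equals the excess n(HNO3).
So n(HNO3) consumed by the sample = 0.004729 - 0.002519 = 0.002210 mol.
n(KOH) = 0.002210 / 1 = 0.002210 mol.
mass = 0.002210 mol x 56.11 g/mol = 0.124 g.

0.124 g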